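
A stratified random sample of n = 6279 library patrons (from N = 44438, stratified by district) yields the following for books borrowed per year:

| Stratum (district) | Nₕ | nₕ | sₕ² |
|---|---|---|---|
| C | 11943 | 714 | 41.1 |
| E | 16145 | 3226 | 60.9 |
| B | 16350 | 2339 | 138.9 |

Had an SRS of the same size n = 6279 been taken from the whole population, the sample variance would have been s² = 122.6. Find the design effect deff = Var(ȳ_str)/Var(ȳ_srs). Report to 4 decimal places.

Var(ȳ_str) = Σ Wₕ²(1−fₕ)sₕ²/nₕ with Wₕ = Nₕ/44438:
  C: (11943/44438)²·(1−714/11943)·41.1/714 = 0.003909211
  E: (16145/44438)²·(1−3226/16145)·60.9/3226 = 0.0019939344
  B: (16350/44438)²·(1−2339/16350)·138.9/2339 = 0.0068889004
  → Var(ȳ_str) = 0.012792046.
Var(ȳ_srs) = (1 − 6279/44438)·122.6/6279 = 0.016766502.
deff = 0.012792046 / 0.016766502 = 0.7630.

0.7630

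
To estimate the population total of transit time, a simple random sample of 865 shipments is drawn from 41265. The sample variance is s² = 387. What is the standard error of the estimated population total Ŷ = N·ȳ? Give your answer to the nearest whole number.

27310

Var(Ŷ) = N²·Var(ȳ) = N²·(1 − n/N)·s²/n.
f = 865/41265 = 0.02096207; Var(ȳ) = 0.97903793·387/865 = 0.43802044.
Var(Ŷ) = 41265² · 0.43802044 = 7.458613 × 10^8.
SE(Ŷ) = √(7.458613 × 10^8) = 27310.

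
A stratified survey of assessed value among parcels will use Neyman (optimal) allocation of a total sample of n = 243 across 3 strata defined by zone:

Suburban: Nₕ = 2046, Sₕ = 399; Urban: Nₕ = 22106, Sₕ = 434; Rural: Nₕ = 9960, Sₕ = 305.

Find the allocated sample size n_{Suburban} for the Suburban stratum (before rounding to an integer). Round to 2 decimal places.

Neyman allocation: nₕ = n·NₕSₕ / Σⱼ NⱼSⱼ.
Σ NⱼSⱼ = 2046·399 + 22106·434 + 9960·305 = 1.3448158 × 10^7.
n_{Suburban} = 243·2046·399 / (1.3448158 × 10^7) = 14.75.

14.75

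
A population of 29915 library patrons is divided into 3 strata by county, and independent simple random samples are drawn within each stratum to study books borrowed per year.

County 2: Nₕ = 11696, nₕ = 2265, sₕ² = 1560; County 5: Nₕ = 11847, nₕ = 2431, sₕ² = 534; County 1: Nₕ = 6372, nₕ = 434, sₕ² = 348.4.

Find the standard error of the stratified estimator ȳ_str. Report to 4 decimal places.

0.3824

Var(ȳ_str) = Σₕ Wₕ²(1 − fₕ)sₕ²/nₕ with Wₕ = Nₕ/N, N = 29915.
County 2: Wₕ = 0.39097443; term = 0.39097443²·(1 − 0.19365595)·1560/2265 = 0.084893313.
County 5: Wₕ = 0.39602206; term = 0.39602206²·(1 − 0.20519963)·534/2431 = 0.027381241.
County 1: Wₕ = 0.21300351; term = 0.21300351²·(1 − 0.06811048)·348.4/434 = 0.033941135.
Sum = 0.14621569.
SE = √(0.14621569) = 0.3824.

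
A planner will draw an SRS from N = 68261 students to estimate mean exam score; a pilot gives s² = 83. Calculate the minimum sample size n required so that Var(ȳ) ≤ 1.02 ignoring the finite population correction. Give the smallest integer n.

82

Without fpc, n₀ = s²/D = 83/1.02 = 81.3725.
Rounding up, n = 82.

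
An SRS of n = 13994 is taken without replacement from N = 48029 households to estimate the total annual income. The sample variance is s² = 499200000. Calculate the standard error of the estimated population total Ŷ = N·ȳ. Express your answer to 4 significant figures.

Var(Ŷ) = N²·Var(ȳ) = N²·(1 − n/N)·s²/n.
f = 13994/48029 = 0.29136563; Var(ȳ) = 0.70863437·499200000/13994 = 25278.711.
Var(Ŷ) = 48029² · 25278.711 = 5.8312547 × 10^13.
SE(Ŷ) = √(5.8312547 × 10^13) = 7.636 × 10^6.

7.636 × 10^6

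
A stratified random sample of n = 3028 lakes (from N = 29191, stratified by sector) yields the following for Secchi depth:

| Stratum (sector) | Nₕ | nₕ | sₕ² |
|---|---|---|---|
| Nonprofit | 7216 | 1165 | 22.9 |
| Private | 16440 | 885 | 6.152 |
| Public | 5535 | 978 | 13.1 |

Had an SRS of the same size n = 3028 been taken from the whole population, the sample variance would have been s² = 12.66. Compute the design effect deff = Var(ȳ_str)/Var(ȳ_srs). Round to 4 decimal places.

Var(ȳ_str) = Σ Wₕ²(1−fₕ)sₕ²/nₕ with Wₕ = Nₕ/29191:
  Nonprofit: (7216/29191)²·(1−1165/7216)·22.9/1165 = 0.0010072454
  Private: (16440/29191)²·(1−885/16440)·6.152/885 = 0.0020861568
  Public: (5535/29191)²·(1−978/5535)·13.1/978 = 3.9648901 × 10^-4
  → Var(ȳ_str) = 0.0034898912.
Var(ȳ_srs) = (1 − 3028/29191)·12.66/3028 = 0.0037472822.
deff = 0.0034898912 / 0.0037472822 = 0.9313.

0.9313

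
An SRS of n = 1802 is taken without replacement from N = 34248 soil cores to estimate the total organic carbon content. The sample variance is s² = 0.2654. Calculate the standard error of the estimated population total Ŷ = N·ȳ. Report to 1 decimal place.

Var(Ŷ) = N²·Var(ȳ) = N²·(1 − n/N)·s²/n.
f = 1802/34248 = 0.05261621; Var(ȳ) = 0.94738379·0.2654/1802 = 1.3953144 × 10^-4.
Var(Ŷ) = 34248² · (1.3953144 × 10^-4) = 163659.98.
SE(Ŷ) = √(163659.98) = 404.5.

404.5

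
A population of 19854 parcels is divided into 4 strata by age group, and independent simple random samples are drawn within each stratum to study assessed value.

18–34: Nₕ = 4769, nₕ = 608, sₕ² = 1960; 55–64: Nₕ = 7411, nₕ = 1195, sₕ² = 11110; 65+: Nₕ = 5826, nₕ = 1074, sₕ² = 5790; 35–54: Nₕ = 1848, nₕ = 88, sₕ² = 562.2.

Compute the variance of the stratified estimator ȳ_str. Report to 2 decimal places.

1.68

Var(ȳ_str) = Σₕ Wₕ²(1 − fₕ)sₕ²/nₕ with Wₕ = Nₕ/N, N = 19854.
18–34: Wₕ = 0.24020349; term = 0.24020349²·(1 − 0.12749004)·1960/608 = 0.16228616.
55–64: Wₕ = 0.37327491; term = 0.37327491²·(1 − 0.16124680)·11110/1195 = 1.0865205.
65+: Wₕ = 0.29344213; term = 0.29344213²·(1 − 0.18434604)·5790/1074 = 0.37863884.
35–54: Wₕ = 0.09307948; term = 0.09307948²·(1 − 0.04761905)·562.2/88 = 0.052714097.
Sum = 1.6801596.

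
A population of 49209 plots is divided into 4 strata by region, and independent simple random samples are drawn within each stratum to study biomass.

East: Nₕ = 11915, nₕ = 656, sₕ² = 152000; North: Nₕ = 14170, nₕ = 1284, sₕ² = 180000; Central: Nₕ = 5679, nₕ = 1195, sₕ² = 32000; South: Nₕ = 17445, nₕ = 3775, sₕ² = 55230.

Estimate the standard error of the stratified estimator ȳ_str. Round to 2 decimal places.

Var(ȳ_str) = Σₕ Wₕ²(1 − fₕ)sₕ²/nₕ with Wₕ = Nₕ/N, N = 49209.
East: Wₕ = 0.24213050; term = 0.24213050²·(1 − 0.05505665)·152000/656 = 12.836438.
North: Wₕ = 0.28795546; term = 0.28795546²·(1 − 0.09061397)·180000/1284 = 10.570764.
Central: Wₕ = 0.11540572; term = 0.11540572²·(1 − 0.21042437)·32000/1195 = 0.28159858.
South: Wₕ = 0.35450832; term = 0.35450832²·(1 − 0.21639438)·55230/3775 = 1.4408159.
Sum = 25.129616.
SE = √(25.129616) = 5.01.

5.01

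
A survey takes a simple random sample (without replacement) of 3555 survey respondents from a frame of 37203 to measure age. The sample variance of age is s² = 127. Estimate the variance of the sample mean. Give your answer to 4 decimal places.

Under SRS without replacement, Var(ȳ) = (1 − f)·s²/n with f = n/N = 3555/37203 = 0.09555681.
Var(ȳ) = (1 − 0.09555681)·127/3555 = 0.90444319·0.035724332 = 0.032310629.

0.0323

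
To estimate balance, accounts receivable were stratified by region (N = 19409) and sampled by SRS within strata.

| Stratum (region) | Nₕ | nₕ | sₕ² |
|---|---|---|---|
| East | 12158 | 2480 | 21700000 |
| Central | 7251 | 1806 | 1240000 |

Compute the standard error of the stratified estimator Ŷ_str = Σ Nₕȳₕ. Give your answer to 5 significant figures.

Var(Ŷ_str) = Σₕ Nₕ²(1 − fₕ)sₕ²/nₕ.
East: 12158²·(1 − 2480/12158)·21700000/2480 = 1.0295698 × 10^12.
Central: 7251²·(1 − 1806/7251)·1240000/1806 = 2.7108141 × 10^10.
Sum = 1.0566779 × 10^12.
SE = √(1.0566779 × 10^12) = 1.0279 × 10^6.

1.0279 × 10^6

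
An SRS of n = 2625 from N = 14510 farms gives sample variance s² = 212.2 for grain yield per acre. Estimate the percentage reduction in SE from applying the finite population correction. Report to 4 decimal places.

9.4964

f = n/N = 2625/14510 = 0.18090972.
SE_no-fpc = √(s²/n) = 0.28432041; SE_fpc = √((1−f)s²/n) = 0.25732023.
Ratio = √(1−f) = 0.90503607. Reduction = 100·(1 − 0.90503607) = 9.4964%.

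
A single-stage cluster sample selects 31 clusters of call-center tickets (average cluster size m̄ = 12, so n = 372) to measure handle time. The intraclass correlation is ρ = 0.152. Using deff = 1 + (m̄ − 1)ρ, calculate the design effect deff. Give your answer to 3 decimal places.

2.672

deff = 1 + (12 − 1)·0.152 = 1 + 1.672 = 2.672.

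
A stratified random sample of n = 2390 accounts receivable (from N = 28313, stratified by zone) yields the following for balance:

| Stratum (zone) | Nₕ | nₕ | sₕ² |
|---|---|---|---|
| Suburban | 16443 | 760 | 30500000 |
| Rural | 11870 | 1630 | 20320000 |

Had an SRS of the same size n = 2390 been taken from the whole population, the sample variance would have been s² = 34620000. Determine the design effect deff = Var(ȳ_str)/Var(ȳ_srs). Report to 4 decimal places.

1.1159

Var(ȳ_str) = Σ Wₕ²(1−fₕ)sₕ²/nₕ with Wₕ = Nₕ/28313:
  Suburban: (16443/28313)²·(1−760/16443)·30500000/760 = 12909.953
  Rural: (11870/28313)²·(1−1630/11870)·20320000/1630 = 1890.2315
  → Var(ȳ_str) = 14800.185.
Var(ȳ_srs) = (1 − 2390/28313)·34620000/2390 = 13262.596.
deff = 14800.185 / 13262.596 = 1.1159.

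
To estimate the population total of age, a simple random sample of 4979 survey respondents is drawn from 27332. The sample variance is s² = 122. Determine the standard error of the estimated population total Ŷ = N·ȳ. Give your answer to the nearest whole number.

Var(Ŷ) = N²·Var(ȳ) = N²·(1 − n/N)·s²/n.
f = 4979/27332 = 0.18216742; Var(ȳ) = 0.81783258·122/4979 = 0.02003928.
Var(Ŷ) = 27332² · 0.02003928 = 1.4970108 × 10^7.
SE(Ŷ) = √(1.4970108 × 10^7) = 3869.

3869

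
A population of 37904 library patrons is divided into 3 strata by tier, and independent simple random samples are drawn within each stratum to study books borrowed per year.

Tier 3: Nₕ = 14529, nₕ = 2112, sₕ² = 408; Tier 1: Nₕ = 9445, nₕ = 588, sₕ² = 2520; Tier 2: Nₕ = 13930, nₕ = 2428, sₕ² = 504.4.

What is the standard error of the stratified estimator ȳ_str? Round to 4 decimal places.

Var(ȳ_str) = Σₕ Wₕ²(1 − fₕ)sₕ²/nₕ with Wₕ = Nₕ/N, N = 37904.
Tier 3: Wₕ = 0.38331047; term = 0.38331047²·(1 − 0.14536444)·408/2112 = 0.024257641.
Tier 1: Wₕ = 0.24918214; term = 0.24918214²·(1 − 0.06225516)·2520/588 = 0.2495409.
Tier 2: Wₕ = 0.36750739; term = 0.36750739²·(1 − 0.17430007)·504.4/2428 = 0.023167586.
Sum = 0.29696613.
SE = √(0.29696613) = 0.5449.

0.5449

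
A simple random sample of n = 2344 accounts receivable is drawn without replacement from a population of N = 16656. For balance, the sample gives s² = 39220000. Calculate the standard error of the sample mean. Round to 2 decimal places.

Under SRS without replacement, Var(ȳ) = (1 − f)·s²/n with f = n/N = 2344/16656 = 0.14073007.
Var(ȳ) = (1 − 0.14073007)·39220000/2344 = 0.85926993·16732.082 = 14377.375.
SE(ȳ) = √(14377.375) = 119.91.

119.91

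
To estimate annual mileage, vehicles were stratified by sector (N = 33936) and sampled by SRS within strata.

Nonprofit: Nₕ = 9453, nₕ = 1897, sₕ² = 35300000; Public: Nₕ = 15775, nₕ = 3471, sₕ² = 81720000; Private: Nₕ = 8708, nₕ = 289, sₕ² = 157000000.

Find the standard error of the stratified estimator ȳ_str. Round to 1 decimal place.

199.3

Var(ȳ_str) = Σₕ Wₕ²(1 − fₕ)sₕ²/nₕ with Wₕ = Nₕ/N, N = 33936.
Nonprofit: Wₕ = 0.27855375; term = 0.27855375²·(1 − 0.20067703)·35300000/1897 = 1154.1113.
Public: Wₕ = 0.46484559; term = 0.46484559²·(1 − 0.22003170)·81720000/3471 = 3967.9677.
Private: Wₕ = 0.25660066; term = 0.25660066²·(1 − 0.03318787)·157000000/289 = 34582.743.
Sum = 39704.822.
SE = √(39704.822) = 199.3.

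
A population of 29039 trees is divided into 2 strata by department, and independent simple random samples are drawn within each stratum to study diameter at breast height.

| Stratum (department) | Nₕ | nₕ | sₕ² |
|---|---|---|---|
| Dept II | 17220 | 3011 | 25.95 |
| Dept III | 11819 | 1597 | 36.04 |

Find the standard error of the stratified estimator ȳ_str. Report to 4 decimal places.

Var(ȳ_str) = Σₕ Wₕ²(1 − fₕ)sₕ²/nₕ with Wₕ = Nₕ/N, N = 29039.
Dept II: Wₕ = 0.59299563; term = 0.59299563²·(1 − 0.17485482)·25.95/3011 = 0.0025006906.
Dept III: Wₕ = 0.40700437; term = 0.40700437²·(1 − 0.13512141)·36.04/1597 = 0.0032332044.
Sum = 0.005733895.
SE = √(0.005733895) = 0.0757.

0.0757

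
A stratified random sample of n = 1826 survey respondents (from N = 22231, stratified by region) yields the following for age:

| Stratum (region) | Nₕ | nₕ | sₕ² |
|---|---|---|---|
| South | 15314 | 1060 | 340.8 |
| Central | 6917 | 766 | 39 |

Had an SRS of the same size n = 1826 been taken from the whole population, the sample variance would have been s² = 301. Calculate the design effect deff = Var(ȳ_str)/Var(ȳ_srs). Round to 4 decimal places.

Var(ȳ_str) = Σ Wₕ²(1−fₕ)sₕ²/nₕ with Wₕ = Nₕ/22231:
  South: (15314/22231)²·(1−1060/15314)·340.8/1060 = 0.14200418
  Central: (6917/22231)²·(1−766/6917)·39/766 = 0.0043830996
  → Var(ȳ_str) = 0.14638728.
Var(ȳ_srs) = (1 − 1826/22231)·301/1826 = 0.15130153.
deff = 0.14638728 / 0.15130153 = 0.9675.

0.9675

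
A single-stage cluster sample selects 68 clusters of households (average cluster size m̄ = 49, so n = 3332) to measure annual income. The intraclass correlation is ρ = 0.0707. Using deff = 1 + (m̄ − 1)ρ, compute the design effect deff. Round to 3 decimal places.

4.394

deff = 1 + (49 − 1)·0.0707 = 1 + 3.3936 = 4.3936.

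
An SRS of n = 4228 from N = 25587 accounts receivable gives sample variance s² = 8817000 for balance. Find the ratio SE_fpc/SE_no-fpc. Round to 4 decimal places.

0.9137

f = n/N = 4228/25587 = 0.16524016.
SE_no-fpc = √(s²/n) = 45.665996; SE_fpc = √((1−f)s²/n) = 41.722825.
Ratio = √(1−f) = 0.91365192.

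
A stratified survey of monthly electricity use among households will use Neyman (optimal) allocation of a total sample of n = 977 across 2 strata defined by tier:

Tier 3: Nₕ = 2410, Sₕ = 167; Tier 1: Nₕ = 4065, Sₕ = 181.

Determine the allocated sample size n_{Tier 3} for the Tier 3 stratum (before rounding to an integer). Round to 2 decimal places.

345.46

Neyman allocation: nₕ = n·NₕSₕ / Σⱼ NⱼSⱼ.
Σ NⱼSⱼ = 2410·167 + 4065·181 = 1.138235 × 10^6.
n_{Tier 3} = 977·2410·167 / (1.138235 × 10^6) = 345.46.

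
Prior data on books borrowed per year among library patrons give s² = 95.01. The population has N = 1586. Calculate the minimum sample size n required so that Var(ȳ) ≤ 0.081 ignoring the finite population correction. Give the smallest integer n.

Without fpc, n₀ = s²/D = 95.01/0.081 = 1172.9630.
Rounding up, n = 1173.

1173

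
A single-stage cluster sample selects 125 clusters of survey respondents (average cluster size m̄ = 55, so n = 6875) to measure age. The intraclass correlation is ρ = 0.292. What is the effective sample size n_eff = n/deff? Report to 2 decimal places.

deff = 1 + (55 − 1)·0.292 = 1 + 15.768 = 16.768.
n_eff = 6875 / 16.768 = 410.01.

410.01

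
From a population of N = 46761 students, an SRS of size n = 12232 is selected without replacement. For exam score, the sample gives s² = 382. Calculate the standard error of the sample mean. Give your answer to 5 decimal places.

Under SRS without replacement, Var(ȳ) = (1 − f)·s²/n with f = n/N = 12232/46761 = 0.26158551.
Var(ȳ) = (1 − 0.26158551)·382/12232 = 0.73841449·0.031229562 = 0.023060361.
SE(ȳ) = √(0.023060361) = 0.15186.

0.15186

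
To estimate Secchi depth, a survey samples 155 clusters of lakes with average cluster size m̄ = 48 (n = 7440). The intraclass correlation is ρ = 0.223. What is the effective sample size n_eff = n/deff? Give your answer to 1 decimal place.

deff = 1 + (48 − 1)·0.223 = 1 + 10.481 = 11.481.
n_eff = 7440 / 11.481 = 648.0.

648.0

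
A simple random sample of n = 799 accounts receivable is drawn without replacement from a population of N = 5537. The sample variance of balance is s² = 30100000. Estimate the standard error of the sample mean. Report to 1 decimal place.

179.5

Under SRS without replacement, Var(ȳ) = (1 − f)·s²/n with f = n/N = 799/5537 = 0.14430197.
Var(ȳ) = (1 − 0.14430197)·30100000/799 = 0.85569803·37672.09 = 32235.933.
SE(ȳ) = √(32235.933) = 179.5.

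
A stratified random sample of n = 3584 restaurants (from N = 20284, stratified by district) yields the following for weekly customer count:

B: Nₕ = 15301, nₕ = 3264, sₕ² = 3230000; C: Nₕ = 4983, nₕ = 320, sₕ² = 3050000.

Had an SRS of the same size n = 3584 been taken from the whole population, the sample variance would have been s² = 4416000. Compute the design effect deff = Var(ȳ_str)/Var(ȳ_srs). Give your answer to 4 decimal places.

0.9673

Var(ȳ_str) = Σ Wₕ²(1−fₕ)sₕ²/nₕ with Wₕ = Nₕ/20284:
  B: (15301/20284)²·(1−3264/15301)·3230000/3264 = 442.97911
  C: (4983/20284)²·(1−320/4983)·3050000/320 = 538.26849
  → Var(ȳ_str) = 981.2476.
Var(ȳ_srs) = (1 − 3584/20284)·4416000/3584 = 1014.4343.
deff = 981.2476 / 1014.4343 = 0.9673.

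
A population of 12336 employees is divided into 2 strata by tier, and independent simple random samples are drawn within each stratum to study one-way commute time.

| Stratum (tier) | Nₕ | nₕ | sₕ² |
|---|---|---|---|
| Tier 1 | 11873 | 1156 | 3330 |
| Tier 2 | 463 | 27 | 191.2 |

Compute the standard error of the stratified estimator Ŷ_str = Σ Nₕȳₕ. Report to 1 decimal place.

19182.5

Var(Ŷ_str) = Σₕ Nₕ²(1 − fₕ)sₕ²/nₕ.
Tier 1: 11873²·(1 − 1156/11873)·3330/1156 = 3.6653892 × 10^8.
Tier 2: 463²·(1 − 27/463)·191.2/27 = 1.4295245 × 10^6.
Sum = 3.6796844 × 10^8.
SE = √(3.6796844 × 10^8) = 19182.5.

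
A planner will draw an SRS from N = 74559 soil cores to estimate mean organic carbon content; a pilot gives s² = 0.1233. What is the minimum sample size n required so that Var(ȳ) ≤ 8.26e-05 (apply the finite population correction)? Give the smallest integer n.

1464

Without fpc, n₀ = s²/D = 0.1233/8.26e-05 = 1492.7361.
With fpc, (1 − n/N)·s²/n ≤ D requires n ≥ n₀/(1 + n₀/N) = 1492.7361/(1 + 1492.7361/74559) = 1463.4368.
Rounding up, n = 1464.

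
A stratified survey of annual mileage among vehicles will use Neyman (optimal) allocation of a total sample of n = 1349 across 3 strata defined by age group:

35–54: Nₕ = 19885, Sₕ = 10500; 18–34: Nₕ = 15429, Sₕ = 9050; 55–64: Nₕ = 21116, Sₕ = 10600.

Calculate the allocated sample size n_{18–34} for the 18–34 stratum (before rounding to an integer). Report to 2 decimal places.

Neyman allocation: nₕ = n·NₕSₕ / Σⱼ NⱼSⱼ.
Σ NⱼSⱼ = 19885·10500 + 15429·9050 + 21116·10600 = 5.7225455 × 10^8.
n_{18–34} = 1349·15429·9050 / (5.7225455 × 10^8) = 329.16.

329.16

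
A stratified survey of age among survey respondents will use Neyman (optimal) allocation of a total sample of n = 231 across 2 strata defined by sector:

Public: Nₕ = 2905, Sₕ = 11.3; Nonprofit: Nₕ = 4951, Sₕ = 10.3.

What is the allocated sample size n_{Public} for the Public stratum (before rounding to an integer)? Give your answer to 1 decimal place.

90.5

Neyman allocation: nₕ = n·NₕSₕ / Σⱼ NⱼSⱼ.
Σ NⱼSⱼ = 2905·11.3 + 4951·10.3 = 83821.8.
n_{Public} = 231·2905·11.3 / 83821.8 = 90.5.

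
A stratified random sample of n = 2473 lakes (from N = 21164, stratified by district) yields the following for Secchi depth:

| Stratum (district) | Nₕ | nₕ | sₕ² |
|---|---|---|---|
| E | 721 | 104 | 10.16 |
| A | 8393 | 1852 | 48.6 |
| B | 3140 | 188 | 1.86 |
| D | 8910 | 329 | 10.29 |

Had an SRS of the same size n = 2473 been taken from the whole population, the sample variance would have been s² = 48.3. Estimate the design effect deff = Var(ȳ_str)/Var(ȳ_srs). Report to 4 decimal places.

0.5135

Var(ȳ_str) = Σ Wₕ²(1−fₕ)sₕ²/nₕ with Wₕ = Nₕ/21164:
  E: (721/21164)²·(1−104/721)·10.16/104 = 9.7025366 × 10^-5
  A: (8393/21164)²·(1−1852/8393)·48.6/1852 = 0.0032163341
  B: (3140/21164)²·(1−188/3140)·1.86/188 = 2.0474136 × 10^-4
  D: (8910/21164)²·(1−329/8910)·10.29/329 = 0.0053387499
  → Var(ȳ_str) = 0.0088568507.
Var(ȳ_srs) = (1 − 2473/21164)·48.3/2473 = 0.017248757.
deff = 0.0088568507 / 0.017248757 = 0.5135.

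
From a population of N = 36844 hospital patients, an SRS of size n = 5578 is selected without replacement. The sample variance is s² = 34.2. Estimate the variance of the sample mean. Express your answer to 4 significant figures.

0.005203

Under SRS without replacement, Var(ȳ) = (1 − f)·s²/n with f = n/N = 5578/36844 = 0.15139507.
Var(ȳ) = (1 − 0.15139507)·34.2/5578 = 0.84860493·0.0061312298 = 0.0052029919.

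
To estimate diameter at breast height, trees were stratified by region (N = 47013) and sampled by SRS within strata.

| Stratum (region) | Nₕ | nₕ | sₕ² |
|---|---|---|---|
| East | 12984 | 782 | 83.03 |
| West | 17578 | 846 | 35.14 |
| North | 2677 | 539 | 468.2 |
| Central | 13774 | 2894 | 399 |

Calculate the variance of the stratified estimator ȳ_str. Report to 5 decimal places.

Var(ȳ_str) = Σₕ Wₕ²(1 − fₕ)sₕ²/nₕ with Wₕ = Nₕ/N, N = 47013.
East: Wₕ = 0.27617893; term = 0.27617893²·(1 − 0.06022797)·83.03/782 = 0.0076108276.
West: Wₕ = 0.37389658; term = 0.37389658²·(1 − 0.04812834)·35.14/846 = 0.0055272967.
North: Wₕ = 0.05694170; term = 0.05694170²·(1 − 0.20134479)·468.2/539 = 0.0022493798.
Central: Wₕ = 0.29298279; term = 0.29298279²·(1 − 0.21010600)·399/2894 = 0.0093481874.
Sum = 0.024735692.

0.02474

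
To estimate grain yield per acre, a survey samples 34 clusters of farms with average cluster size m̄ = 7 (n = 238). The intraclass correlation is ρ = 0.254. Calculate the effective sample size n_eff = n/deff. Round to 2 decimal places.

deff = 1 + (7 − 1)·0.254 = 1 + 1.524 = 2.524.
n_eff = 238 / 2.524 = 94.29.

94.29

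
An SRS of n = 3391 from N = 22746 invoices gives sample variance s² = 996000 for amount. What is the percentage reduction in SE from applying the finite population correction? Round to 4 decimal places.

7.7547

f = n/N = 3391/22746 = 0.14908116.
SE_no-fpc = √(s²/n) = 17.138222; SE_fpc = √((1−f)s²/n) = 15.809198.
Ratio = √(1−f) = 0.92245262. Reduction = 100·(1 − 0.92245262) = 7.7547%.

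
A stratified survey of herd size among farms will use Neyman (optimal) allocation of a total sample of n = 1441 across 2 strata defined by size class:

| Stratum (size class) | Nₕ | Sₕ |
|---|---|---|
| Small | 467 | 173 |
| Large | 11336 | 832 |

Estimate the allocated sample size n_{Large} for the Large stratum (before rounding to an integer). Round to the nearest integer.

Neyman allocation: nₕ = n·NₕSₕ / Σⱼ NⱼSⱼ.
Σ NⱼSⱼ = 467·173 + 11336·832 = 9.512343 × 10^6.
n_{Large} = 1441·11336·832 / (9.512343 × 10^6) = 1429.

1429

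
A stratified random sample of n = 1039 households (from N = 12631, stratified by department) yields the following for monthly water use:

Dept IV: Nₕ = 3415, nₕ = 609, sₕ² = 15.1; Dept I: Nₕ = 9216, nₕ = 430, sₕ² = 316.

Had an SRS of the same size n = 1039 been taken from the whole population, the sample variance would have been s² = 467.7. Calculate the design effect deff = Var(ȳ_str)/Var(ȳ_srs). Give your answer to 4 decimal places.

Var(ȳ_str) = Σ Wₕ²(1−fₕ)sₕ²/nₕ with Wₕ = Nₕ/12631:
  Dept IV: (3415/12631)²·(1−609/3415)·15.1/609 = 0.0014892327
  Dept I: (9216/12631)²·(1−430/9216)·316/430 = 0.37297251
  → Var(ȳ_str) = 0.37446174.
Var(ȳ_srs) = (1 − 1039/12631)·467.7/1039 = 0.41311642.
deff = 0.37446174 / 0.41311642 = 0.9064.

0.9064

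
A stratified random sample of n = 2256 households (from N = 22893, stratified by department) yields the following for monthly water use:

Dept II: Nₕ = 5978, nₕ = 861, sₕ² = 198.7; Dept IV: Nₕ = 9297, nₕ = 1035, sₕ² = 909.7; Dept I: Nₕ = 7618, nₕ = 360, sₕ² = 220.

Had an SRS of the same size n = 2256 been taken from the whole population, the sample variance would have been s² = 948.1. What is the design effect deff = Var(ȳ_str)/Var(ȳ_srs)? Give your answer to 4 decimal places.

0.5458

Var(ȳ_str) = Σ Wₕ²(1−fₕ)sₕ²/nₕ with Wₕ = Nₕ/22893:
  Dept II: (5978/22893)²·(1−861/5978)·198.7/861 = 0.013469784
  Dept IV: (9297/22893)²·(1−1035/9297)·909.7/1035 = 0.12881916
  Dept I: (7618/22893)²·(1−360/7618)·220/360 = 0.064472231
  → Var(ȳ_str) = 0.20676118.
Var(ȳ_srs) = (1 − 2256/22893)·948.1/2256 = 0.37884269.
deff = 0.20676118 / 0.37884269 = 0.5458.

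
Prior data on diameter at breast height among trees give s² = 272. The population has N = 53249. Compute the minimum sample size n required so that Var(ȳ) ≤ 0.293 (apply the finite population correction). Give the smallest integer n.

Without fpc, n₀ = s²/D = 272/0.293 = 928.3276.
With fpc, (1 − n/N)·s²/n ≤ D requires n ≥ n₀/(1 + n₀/N) = 928.3276/(1 + 928.3276/53249) = 912.4207.
Rounding up, n = 913.

913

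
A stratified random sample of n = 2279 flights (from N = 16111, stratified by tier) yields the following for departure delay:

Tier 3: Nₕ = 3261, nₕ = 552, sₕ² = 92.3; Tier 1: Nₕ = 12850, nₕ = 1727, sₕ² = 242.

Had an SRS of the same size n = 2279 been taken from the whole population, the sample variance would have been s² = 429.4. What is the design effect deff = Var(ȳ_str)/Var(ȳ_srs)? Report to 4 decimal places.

0.5122

Var(ȳ_str) = Σ Wₕ²(1−fₕ)sₕ²/nₕ with Wₕ = Nₕ/16111:
  Tier 3: (3261/16111)²·(1−552/3261)·92.3/552 = 0.0056908538
  Tier 1: (12850/16111)²·(1−1727/12850)·242/1727 = 0.077161933
  → Var(ȳ_str) = 0.082852787.
Var(ȳ_srs) = (1 − 2279/16111)·429.4/2279 = 0.16176337.
deff = 0.082852787 / 0.16176337 = 0.5122.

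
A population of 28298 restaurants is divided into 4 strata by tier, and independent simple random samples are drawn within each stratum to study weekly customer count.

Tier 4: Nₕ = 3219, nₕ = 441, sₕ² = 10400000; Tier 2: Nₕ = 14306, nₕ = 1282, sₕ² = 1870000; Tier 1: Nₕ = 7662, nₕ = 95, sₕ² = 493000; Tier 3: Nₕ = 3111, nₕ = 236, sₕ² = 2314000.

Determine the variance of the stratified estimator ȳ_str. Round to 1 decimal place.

1088.0

Var(ȳ_str) = Σₕ Wₕ²(1 − fₕ)sₕ²/nₕ with Wₕ = Nₕ/N, N = 28298.
Tier 4: Wₕ = 0.11375362; term = 0.11375362²·(1 − 0.13699907)·10400000/441 = 263.35192.
Tier 2: Wₕ = 0.50554810; term = 0.50554810²·(1 − 0.08961275)·1870000/1282 = 339.39443.
Tier 1: Wₕ = 0.27076118; term = 0.27076118²·(1 − 0.01239885)·493000/95 = 375.73159.
Tier 3: Wₕ = 0.10993710; term = 0.10993710²·(1 − 0.07585985)·2314000/236 = 109.51604.
Sum = 1087.994.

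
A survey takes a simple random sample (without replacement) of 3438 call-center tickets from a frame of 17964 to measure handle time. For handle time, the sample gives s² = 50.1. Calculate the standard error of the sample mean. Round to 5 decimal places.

0.10855

Under SRS without replacement, Var(ȳ) = (1 − f)·s²/n with f = n/N = 3438/17964 = 0.19138277.
Var(ȳ) = (1 − 0.19138277)·50.1/3438 = 0.80861723·0.014572426 = 0.011783515.
SE(ȳ) = √(0.011783515) = 0.10855.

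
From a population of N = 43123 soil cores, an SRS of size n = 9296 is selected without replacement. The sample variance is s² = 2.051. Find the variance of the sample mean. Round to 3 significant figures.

1.73 × 10^-4

Under SRS without replacement, Var(ȳ) = (1 − f)·s²/n with f = n/N = 9296/43123 = 0.21556942.
Var(ȳ) = (1 − 0.21556942)·2.051/9296 = 0.78443058·2.2063253 × 10^-4 = 1.730709 × 10^-4.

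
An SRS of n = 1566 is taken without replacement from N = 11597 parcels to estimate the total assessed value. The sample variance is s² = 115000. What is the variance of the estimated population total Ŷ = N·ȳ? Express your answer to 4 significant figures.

8.543 × 10^9

Var(Ŷ) = N²·Var(ȳ) = N²·(1 − n/N)·s²/n.
f = 1566/11597 = 0.13503492; Var(ȳ) = 0.86496508·115000/1566 = 63.519147.
Var(Ŷ) = 11597² · 63.519147 = 8.5427161 × 10^9.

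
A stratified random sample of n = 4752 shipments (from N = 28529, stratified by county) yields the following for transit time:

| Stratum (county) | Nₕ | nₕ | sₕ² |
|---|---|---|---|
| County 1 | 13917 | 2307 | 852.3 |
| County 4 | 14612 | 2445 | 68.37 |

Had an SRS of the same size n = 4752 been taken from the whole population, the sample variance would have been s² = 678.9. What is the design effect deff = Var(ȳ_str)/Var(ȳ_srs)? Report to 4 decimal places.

0.6673

Var(ȳ_str) = Σ Wₕ²(1−fₕ)sₕ²/nₕ with Wₕ = Nₕ/28529:
  County 1: (13917/28529)²·(1−2307/13917)·852.3/2307 = 0.073341475
  County 4: (14612/28529)²·(1−2445/14612)·68.37/2445 = 0.0061081092
  → Var(ȳ_str) = 0.079449584.
Var(ȳ_srs) = (1 − 4752/28529)·678.9/4752 = 0.11906932.
deff = 0.079449584 / 0.11906932 = 0.6673.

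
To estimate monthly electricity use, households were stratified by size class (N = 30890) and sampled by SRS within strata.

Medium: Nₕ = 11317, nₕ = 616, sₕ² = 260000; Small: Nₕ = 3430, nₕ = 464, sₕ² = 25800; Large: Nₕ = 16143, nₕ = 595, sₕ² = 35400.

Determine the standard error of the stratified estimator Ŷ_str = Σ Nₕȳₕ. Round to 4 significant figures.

258100

Var(Ŷ_str) = Σₕ Nₕ²(1 − fₕ)sₕ²/nₕ.
Medium: 11317²·(1 − 616/11317)·260000/616 = 5.1114994 × 10^10.
Small: 3430²·(1 − 464/3430)·25800/464 = 5.6567501 × 10^8.
Large: 16143²·(1 − 595/16143)·35400/595 = 1.4932932 × 10^10.
Sum = 6.6613601 × 10^10.
SE = √(6.6613601 × 10^10) = 258100.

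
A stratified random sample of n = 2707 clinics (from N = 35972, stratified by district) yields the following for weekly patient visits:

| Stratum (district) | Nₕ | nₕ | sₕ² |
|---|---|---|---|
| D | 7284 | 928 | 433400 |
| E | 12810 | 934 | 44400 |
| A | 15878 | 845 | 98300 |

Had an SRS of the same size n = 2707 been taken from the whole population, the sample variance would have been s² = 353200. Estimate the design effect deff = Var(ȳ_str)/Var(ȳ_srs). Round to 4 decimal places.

0.3627

Var(ȳ_str) = Σ Wₕ²(1−fₕ)sₕ²/nₕ with Wₕ = Nₕ/35972:
  D: (7284/35972)²·(1−928/7284)·433400/928 = 16.709582
  E: (12810/35972)²·(1−934/12810)·44400/934 = 5.5888988
  A: (15878/35972)²·(1−845/15878)·98300/845 = 21.458981
  → Var(ȳ_str) = 43.757462.
Var(ȳ_srs) = (1 − 2707/35972)·353200/2707 = 120.65779.
deff = 43.757462 / 120.65779 = 0.3627.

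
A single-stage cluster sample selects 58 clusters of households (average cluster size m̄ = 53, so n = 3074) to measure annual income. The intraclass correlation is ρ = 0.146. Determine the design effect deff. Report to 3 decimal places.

8.592

deff = 1 + (53 − 1)·0.146 = 1 + 7.592 = 8.592.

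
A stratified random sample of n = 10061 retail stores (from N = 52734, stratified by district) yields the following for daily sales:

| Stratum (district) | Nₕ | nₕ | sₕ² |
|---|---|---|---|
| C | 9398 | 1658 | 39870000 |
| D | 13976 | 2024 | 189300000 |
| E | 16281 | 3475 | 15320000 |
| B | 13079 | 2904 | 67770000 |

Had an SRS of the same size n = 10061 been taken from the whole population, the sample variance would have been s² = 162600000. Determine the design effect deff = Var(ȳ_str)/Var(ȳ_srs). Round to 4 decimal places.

Var(ȳ_str) = Σ Wₕ²(1−fₕ)sₕ²/nₕ with Wₕ = Nₕ/52734:
  C: (9398/52734)²·(1−1658/9398)·39870000/1658 = 629.00874
  D: (13976/52734)²·(1−2024/13976)·189300000/2024 = 5618.0054
  E: (16281/52734)²·(1−3475/16281)·15320000/3475 = 330.53473
  B: (13079/52734)²·(1−2904/13079)·67770000/2904 = 1116.782
  → Var(ȳ_str) = 7694.3309.
Var(ȳ_srs) = (1 − 10061/52734)·162600000/10061 = 13078.016.
deff = 7694.3309 / 13078.016 = 0.5883.

0.5883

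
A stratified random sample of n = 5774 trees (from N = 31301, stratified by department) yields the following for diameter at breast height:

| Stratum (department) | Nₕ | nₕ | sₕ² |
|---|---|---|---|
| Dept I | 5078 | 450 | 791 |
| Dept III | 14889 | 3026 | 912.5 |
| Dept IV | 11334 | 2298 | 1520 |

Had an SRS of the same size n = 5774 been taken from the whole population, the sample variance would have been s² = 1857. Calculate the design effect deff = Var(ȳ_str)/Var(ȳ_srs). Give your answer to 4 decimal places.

Var(ȳ_str) = Σ Wₕ²(1−fₕ)sₕ²/nₕ with Wₕ = Nₕ/31301:
  Dept I: (5078/31301)²·(1−450/5078)·791/450 = 0.042163203
  Dept III: (14889/31301)²·(1−3026/14889)·912.5/3026 = 0.054363522
  Dept IV: (11334/31301)²·(1−2298/11334)·1520/2298 = 0.069141145
  → Var(ȳ_str) = 0.16566787.
Var(ȳ_srs) = (1 − 5774/31301)·1857/5774 = 0.26228695.
deff = 0.16566787 / 0.26228695 = 0.6316.

0.6316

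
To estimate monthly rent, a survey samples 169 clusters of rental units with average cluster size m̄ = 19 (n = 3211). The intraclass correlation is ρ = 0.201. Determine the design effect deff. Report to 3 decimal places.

4.618

deff = 1 + (19 − 1)·0.201 = 1 + 3.618 = 4.618.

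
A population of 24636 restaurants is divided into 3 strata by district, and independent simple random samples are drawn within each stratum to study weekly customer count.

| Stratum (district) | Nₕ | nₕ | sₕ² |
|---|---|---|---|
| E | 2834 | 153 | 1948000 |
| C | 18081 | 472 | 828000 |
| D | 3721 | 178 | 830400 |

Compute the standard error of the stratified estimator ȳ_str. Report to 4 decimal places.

34.3652

Var(ȳ_str) = Σₕ Wₕ²(1 − fₕ)sₕ²/nₕ with Wₕ = Nₕ/N, N = 24636.
E: Wₕ = 0.11503491; term = 0.11503491²·(1 − 0.05398730)·1948000/153 = 159.38733.
C: Wₕ = 0.73392596; term = 0.73392596²·(1 − 0.02610475)·828000/472 = 920.24843.
D: Wₕ = 0.15103913; term = 0.15103913²·(1 − 0.04783660)·830400/178 = 101.3346.
Sum = 1180.9704.
SE = √(1180.9704) = 34.3652.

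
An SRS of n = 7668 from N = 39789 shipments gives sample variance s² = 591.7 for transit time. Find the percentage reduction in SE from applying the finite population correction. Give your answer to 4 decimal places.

10.1510

f = n/N = 7668/39789 = 0.19271658.
SE_no-fpc = √(s²/n) = 0.2777856; SE_fpc = √((1−f)s²/n) = 0.24958745.
Ratio = √(1−f) = 0.89848952. Reduction = 100·(1 − 0.89848952) = 10.1510%.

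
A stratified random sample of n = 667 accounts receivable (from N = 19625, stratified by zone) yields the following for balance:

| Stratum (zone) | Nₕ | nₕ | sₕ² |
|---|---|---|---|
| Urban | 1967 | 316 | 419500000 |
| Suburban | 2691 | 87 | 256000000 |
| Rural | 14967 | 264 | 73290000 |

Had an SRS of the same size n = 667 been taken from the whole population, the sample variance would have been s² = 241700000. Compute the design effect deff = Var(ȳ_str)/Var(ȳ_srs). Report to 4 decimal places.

0.6381

Var(ȳ_str) = Σ Wₕ²(1−fₕ)sₕ²/nₕ with Wₕ = Nₕ/19625:
  Urban: (1967/19625)²·(1−316/1967)·419500000/316 = 11193.786
  Suburban: (2691/19625)²·(1−87/2691)·256000000/87 = 53537.25
  Rural: (14967/19625)²·(1−264/14967)·73290000/264 = 158621.55
  → Var(ȳ_str) = 223352.59.
Var(ȳ_srs) = (1 − 667/19625)·241700000/667 = 350052.89.
deff = 223352.59 / 350052.89 = 0.6381.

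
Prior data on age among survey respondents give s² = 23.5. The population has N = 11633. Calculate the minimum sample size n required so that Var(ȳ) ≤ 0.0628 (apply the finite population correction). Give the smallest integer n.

363

Without fpc, n₀ = s²/D = 23.5/0.0628 = 374.2038.
With fpc, (1 − n/N)·s²/n ≤ D requires n ≥ n₀/(1 + n₀/N) = 374.2038/(1 + 374.2038/11633) = 362.5418.
Rounding up, n = 363.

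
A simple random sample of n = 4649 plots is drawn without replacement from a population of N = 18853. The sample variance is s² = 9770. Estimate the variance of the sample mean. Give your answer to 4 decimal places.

Under SRS without replacement, Var(ȳ) = (1 − f)·s²/n with f = n/N = 4649/18853 = 0.24659205.
Var(ȳ) = (1 − 0.24659205)·9770/4649 = 0.75340795·2.1015272 = 1.5833073.

1.5833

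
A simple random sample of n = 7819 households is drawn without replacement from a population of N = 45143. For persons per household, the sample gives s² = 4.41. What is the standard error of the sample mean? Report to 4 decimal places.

0.0216

Under SRS without replacement, Var(ȳ) = (1 − f)·s²/n with f = n/N = 7819/45143 = 0.17320515.
Var(ȳ) = (1 − 0.17320515)·4.41/7819 = 0.82679485·5.6401074 × 10^-4 = 4.6632118 × 10^-4.
SE(ȳ) = √(4.6632118 × 10^-4) = 0.0216.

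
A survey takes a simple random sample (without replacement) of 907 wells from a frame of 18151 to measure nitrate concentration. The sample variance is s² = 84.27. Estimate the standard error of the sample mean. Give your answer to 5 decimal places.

0.29710

Under SRS without replacement, Var(ȳ) = (1 − f)·s²/n with f = n/N = 907/18151 = 0.04996970.
Var(ȳ) = (1 − 0.04996970)·84.27/907 = 0.95003030·0.092910695 = 0.088267975.
SE(ȳ) = √(0.088267975) = 0.29710.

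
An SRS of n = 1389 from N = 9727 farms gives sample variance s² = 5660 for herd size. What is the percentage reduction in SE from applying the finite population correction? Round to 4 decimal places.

7.4148

f = n/N = 1389/9727 = 0.14279840.
SE_no-fpc = √(s²/n) = 2.0186317; SE_fpc = √((1−f)s²/n) = 1.8689539.
Ratio = √(1−f) = 0.92585183. Reduction = 100·(1 − 0.92585183) = 7.4148%.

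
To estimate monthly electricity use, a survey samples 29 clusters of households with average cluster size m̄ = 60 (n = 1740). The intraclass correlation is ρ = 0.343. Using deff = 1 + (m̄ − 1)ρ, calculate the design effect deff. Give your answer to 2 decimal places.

21.24

deff = 1 + (60 − 1)·0.343 = 1 + 20.237 = 21.237.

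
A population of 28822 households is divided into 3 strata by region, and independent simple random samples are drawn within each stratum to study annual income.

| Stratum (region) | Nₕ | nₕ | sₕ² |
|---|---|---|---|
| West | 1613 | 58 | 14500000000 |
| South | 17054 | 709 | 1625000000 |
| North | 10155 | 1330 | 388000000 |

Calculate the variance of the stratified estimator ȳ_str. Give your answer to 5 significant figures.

1.5554 × 10^6

Var(ȳ_str) = Σₕ Wₕ²(1 − fₕ)sₕ²/nₕ with Wₕ = Nₕ/N, N = 28822.
West: Wₕ = 0.05596419; term = 0.05596419²·(1 − 0.03595784)·14500000000/58 = 754842.84.
South: Wₕ = 0.59170078; term = 0.59170078²·(1 − 0.04157382)·1625000000/709 = 769077.46.
North: Wₕ = 0.35233502; term = 0.35233502²·(1 − 0.13096997)·388000000/1330 = 31472.156.
Sum = 1.5553925 × 10^6.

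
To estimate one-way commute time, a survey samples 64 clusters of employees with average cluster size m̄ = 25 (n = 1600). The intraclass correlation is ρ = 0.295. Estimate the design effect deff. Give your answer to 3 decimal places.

8.080

deff = 1 + (25 − 1)·0.295 = 1 + 7.08 = 8.08.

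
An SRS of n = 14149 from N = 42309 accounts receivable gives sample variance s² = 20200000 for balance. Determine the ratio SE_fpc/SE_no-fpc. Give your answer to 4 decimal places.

0.8158

f = n/N = 14149/42309 = 0.33442057.
SE_no-fpc = √(s²/n) = 37.784424; SE_fpc = √((1−f)s²/n) = 30.825686.
Ratio = √(1−f) = 0.81583051.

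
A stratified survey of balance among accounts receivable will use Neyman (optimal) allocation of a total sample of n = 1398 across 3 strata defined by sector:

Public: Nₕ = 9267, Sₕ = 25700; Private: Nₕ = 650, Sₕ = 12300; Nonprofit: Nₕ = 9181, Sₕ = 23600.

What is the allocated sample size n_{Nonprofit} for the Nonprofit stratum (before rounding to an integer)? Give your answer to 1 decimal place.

654.5

Neyman allocation: nₕ = n·NₕSₕ / Σⱼ NⱼSⱼ.
Σ NⱼSⱼ = 9267·25700 + 650·12300 + 9181·23600 = 4.628285 × 10^8.
n_{Nonprofit} = 1398·9181·23600 / (4.628285 × 10^8) = 654.5.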